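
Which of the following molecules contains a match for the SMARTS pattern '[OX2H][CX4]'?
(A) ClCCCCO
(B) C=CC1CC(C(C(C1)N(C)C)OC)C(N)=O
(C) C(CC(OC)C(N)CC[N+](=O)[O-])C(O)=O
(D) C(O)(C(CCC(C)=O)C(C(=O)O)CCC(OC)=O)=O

[OX2H][CX4] describes a hydroxyl oxygen bound to an sp3 (X4) carbon (an aliphatic alcohol).
(A) contains a hydroxyl group (-OH), which satisfies every atom and bond constraint.
(B) has a methoxy ether (-OCH3) but the oxygen has H0 (ether), not H1.
(C) has a methoxy ether (-OCH3) but the oxygen has H0 (ether), not H1.
(D) has a carboxylic acid group (-C(=O)OH) but the -OH is on a CX3 carbonyl carbon, not a CX4 carbon.
So the answer is (A).

A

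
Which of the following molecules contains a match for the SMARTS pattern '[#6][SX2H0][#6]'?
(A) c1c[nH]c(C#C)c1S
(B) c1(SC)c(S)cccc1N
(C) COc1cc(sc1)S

B

[#6][SX2H0][#6] describes an aliphatic sulfur bridging two carbons with no H on the sulfur (a thioether).
(A) has a thiol (-SH) but the sulfur has H1, not H0 bridging two carbons.
(B) contains a methylthio ether (-SCH3), which satisfies every atom and bond constraint.
(C) has a methoxy ether (-OCH3) but the bridging atom is O, not S.
So the answer is (B).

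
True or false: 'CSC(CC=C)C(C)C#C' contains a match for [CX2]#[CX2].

True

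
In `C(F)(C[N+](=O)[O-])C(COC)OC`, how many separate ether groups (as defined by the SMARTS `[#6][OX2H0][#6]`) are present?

2

[#6][OX2H0][#6] is the SMARTS for an ether: an aliphatic oxygen bridging two carbons with no H on the oxygen.
The molecule carries 2 separate instances of a methoxy ether (-OCH3) meeting every constraint; each maps to a distinct set of atoms, giving 2 matches.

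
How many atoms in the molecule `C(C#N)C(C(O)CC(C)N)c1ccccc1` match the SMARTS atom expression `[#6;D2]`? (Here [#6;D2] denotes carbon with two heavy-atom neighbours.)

The query [#6;D2] means: any carbon bonded to exactly two heavy atoms.
Check the 16 heavy atoms by environment: 3× C (D2) → match; 3× C (D3) → no; 1× C (D1) → no; 2× N (D1) → no; 1× O (D1) → no; 1× c (aromatic, D3) → no; 5× c (aromatic, D2) → match.
Summing the matching environments: 3 + 5 = 8 matching atoms.

8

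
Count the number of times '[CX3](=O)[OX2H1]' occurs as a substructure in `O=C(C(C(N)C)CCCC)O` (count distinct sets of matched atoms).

1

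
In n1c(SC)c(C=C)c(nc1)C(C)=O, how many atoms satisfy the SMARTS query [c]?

4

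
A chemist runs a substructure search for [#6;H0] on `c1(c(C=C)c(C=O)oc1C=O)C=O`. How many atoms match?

4

Check the 13 heavy atoms by environment: 1× o (aromatic, H0) → no; 4× c (aromatic, H0) → match; 4× C (H1) → no; 3× O (H0) → no; 1× C (H2) → no.
That gives 4 matching atoms.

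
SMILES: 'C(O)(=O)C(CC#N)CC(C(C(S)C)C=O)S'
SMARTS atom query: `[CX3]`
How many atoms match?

The query [CX3] means: C with X3: aliphatic carbon with exactly 3 total connections.
Check the 16 heavy atoms by environment: 7× C (X4) → no; 2× S (X2) → no; 1× C (X2) → no; 1× N (X1) → no; 2× C (X3) → match; 2× O (X1) → no; 1× O (X2) → no.
That gives 2 matching atoms.

2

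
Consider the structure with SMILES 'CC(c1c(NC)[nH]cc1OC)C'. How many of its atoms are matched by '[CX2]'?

0

Check the 12 heavy atoms by environment: 1× n (aromatic, X3) → no; 4× c (aromatic, X3) → no; 1× N (X3) → no; 5× C (X4) → no; 1× O (X2) → no.
No environment satisfies the query, so 0 matching atoms.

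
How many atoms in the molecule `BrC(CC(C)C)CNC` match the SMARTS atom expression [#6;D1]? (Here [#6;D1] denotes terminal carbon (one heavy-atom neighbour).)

3

The query [#6;D1] means: carbon bonded to exactly one heavy atom.
Check the 9 heavy atoms by environment: 2× C (D2) → no; 2× C (D3) → no; 1× N (D2) → no; 3× C (D1) → match; 1× Br (D1) → no.
That gives 3 matching atoms.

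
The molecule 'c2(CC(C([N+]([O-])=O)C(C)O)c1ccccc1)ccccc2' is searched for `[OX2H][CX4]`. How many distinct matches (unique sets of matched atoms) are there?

1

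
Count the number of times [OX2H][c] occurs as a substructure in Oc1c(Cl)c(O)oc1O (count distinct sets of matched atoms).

[OX2H][c] is the SMARTS for a phenol: a hydroxyl oxygen attached to an aromatic carbon.
The molecule carries 3 separate instances of a hydroxyl group (-OH) meeting every constraint; each maps to a distinct set of atoms, giving 3 matches.

3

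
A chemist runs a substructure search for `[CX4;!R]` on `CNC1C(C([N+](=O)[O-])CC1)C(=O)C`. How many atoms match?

2

The query [CX4;!R] means: aliphatic carbon with four total connections, not in a ring.
Check the 13 heavy atoms by environment: 5× C (X4, in 5-ring) → no; 1× N (X3, acyclic) → no; 2× C (X4, acyclic) → match; 1× N (charge +1, X3, acyclic) → no; 1× O (charge -1, X1, acyclic) → no; 2× O (X1, acyclic) → no; 1× C (X3, acyclic) → no.
That gives 2 matching atoms.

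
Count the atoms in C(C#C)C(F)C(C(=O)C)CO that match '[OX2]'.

1

The query [OX2] means: aliphatic oxygen with two total connections — ether, hydroxyl, or ester single-bond O.
Check the 11 heavy atoms by environment: 5× C (X4) → no; 1× C (X3) → no; 1× O (X1) → no; 1× F (X1) → no; 2× C (X2) → no; 1× O (X2) → match.
That gives 1 matching atom.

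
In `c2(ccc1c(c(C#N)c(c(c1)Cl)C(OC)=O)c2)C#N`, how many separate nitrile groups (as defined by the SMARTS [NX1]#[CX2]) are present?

[NX1]#[CX2] is the SMARTS for a nitrile: a nitrogen triple-bonded to a two-connected carbon.
The molecule carries 2 separate instances of a nitrile (-C#N) meeting every constraint; each maps to a distinct set of atoms, giving 2 matches.

2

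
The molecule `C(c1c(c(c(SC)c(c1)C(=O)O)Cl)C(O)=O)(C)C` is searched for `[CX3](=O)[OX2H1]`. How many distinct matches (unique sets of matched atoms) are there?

2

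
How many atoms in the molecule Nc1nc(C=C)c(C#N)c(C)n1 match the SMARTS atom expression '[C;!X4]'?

3

The query [C;!X4] means: aliphatic carbon that does not have four total connections.
Check the 12 heavy atoms by environment: 2× n (aromatic, X2) → no; 4× c (aromatic, X3) → no; 1× C (X4) → no; 1× N (X3) → no; 2× C (X3) → match; 1× C (X2) → match; 1× N (X1) → no.
Summing the matching environments: 2 + 1 = 3 matching atoms.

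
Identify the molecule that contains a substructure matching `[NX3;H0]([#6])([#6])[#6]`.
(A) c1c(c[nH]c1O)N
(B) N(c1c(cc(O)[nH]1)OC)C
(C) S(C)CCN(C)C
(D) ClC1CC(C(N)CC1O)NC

C

[NX3;H0]([#6])([#6])[#6] describes a trivalent nitrogen with no H, bonded to three carbons (a tertiary amine).
(A) has a primary amino group (-NH2) but the nitrogen has H2, not H0 with three carbons.
(B) has an N-methylamino group (-NHCH3) but the nitrogen still has one H (H1), not H0.
(C) contains a dimethylamino group (-N(CH3)2), which satisfies every atom and bond constraint.
(D) has an N-methylamino group (-NHCH3) but the nitrogen still has one H (H1), not H0.
So the answer is (C).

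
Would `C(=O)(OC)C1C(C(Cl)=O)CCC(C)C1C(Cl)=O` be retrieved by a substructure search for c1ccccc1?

No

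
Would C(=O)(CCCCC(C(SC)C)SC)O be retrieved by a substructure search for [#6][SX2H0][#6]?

The pattern [#6][SX2H0][#6] describes an aliphatic sulfur bridging two carbons with no H on the sulfur — a thioether.
The molecule carries a methylthio ether (-SCH3), whose atoms satisfy every constraint of the query, so the pattern matches.

Yes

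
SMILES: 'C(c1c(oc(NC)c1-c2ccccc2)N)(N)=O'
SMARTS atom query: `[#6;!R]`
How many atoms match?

2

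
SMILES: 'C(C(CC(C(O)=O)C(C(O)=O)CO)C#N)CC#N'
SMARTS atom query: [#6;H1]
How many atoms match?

3

The query [#6;H1] means: any carbon bearing exactly one hydrogen.
Check the 18 heavy atoms by environment: 4× C (H2) → no; 3× C (H1) → match; 4× C (H0) → no; 2× O (H0) → no; 3× O (H1) → no; 2× N (H0) → no.
That gives 3 matching atoms.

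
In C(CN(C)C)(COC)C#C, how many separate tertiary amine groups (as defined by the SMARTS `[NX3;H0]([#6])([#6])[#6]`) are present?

1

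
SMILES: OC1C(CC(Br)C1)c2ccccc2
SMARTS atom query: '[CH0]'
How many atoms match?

0

The query [CH0] means: aliphatic carbon with no attached hydrogen.
Check the 13 heavy atoms by environment: 3× C (H1) → no; 2× C (H2) → no; 1× O (H1) → no; 1× Br (H0) → no; 1× c (aromatic, H0) → no; 5× c (aromatic, H1) → no.
No environment satisfies the query, so 0 matching atoms.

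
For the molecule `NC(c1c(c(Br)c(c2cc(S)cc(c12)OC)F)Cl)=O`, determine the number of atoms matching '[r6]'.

The query [r6] means: r6 matches atoms in a six-membered ring.
Check the 19 heavy atoms by environment: 10× c (aromatic, in 6-ring) → match; 1× S (acyclic) → no; 2× C (acyclic) → no; 2× O (acyclic) → no; 1× N (acyclic) → no; 1× F (acyclic) → no; 1× Cl (acyclic) → no; 1× Br (acyclic) → no.
That gives 10 matching atoms.

10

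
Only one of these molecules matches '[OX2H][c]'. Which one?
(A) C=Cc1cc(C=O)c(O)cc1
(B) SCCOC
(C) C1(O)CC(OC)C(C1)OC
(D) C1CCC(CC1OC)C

[OX2H][c] describes a hydroxyl oxygen attached to an aromatic carbon (a phenol).
(A) contains a hydroxyl group (-OH), which satisfies every atom and bond constraint.
(B) has a methoxy ether (-OCH3) but the oxygen has H0, not H1.
(C) has a hydroxyl group (-OH) but the -OH is on an aliphatic carbon, not an aromatic c.
(D) has a methoxy ether (-OCH3) but the oxygen has H0, not H1.
So the answer is (A).

A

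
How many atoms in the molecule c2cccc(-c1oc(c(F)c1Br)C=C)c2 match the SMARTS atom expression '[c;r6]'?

Check the 15 heavy atoms by environment: 1× o (aromatic, in 5-ring) → no; 4× c (aromatic, in 5-ring) → no; 1× F (acyclic) → no; 1× Br (acyclic) → no; 2× C (acyclic) → no; 6× c (aromatic, in 6-ring) → match.
That gives 6 matching atoms.

6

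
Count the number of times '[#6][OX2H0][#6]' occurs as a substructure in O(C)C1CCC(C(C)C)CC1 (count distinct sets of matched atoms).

[#6][OX2H0][#6] is the SMARTS for an ether: an aliphatic oxygen bridging two carbons with no H on the oxygen.
Exactly one fragment in the molecule meets all constraints, giving 1 match.

1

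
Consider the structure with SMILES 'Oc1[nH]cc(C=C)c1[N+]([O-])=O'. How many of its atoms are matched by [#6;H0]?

3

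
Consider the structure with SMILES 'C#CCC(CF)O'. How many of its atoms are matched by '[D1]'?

3

Check the 7 heavy atoms by environment: 3× C (D2) → no; 1× C (D3) → no; 1× C (D1) → match; 1× F (D1) → match; 1× O (D1) → match.
Summing the matching environments: 1 + 1 + 1 = 3 matching atoms.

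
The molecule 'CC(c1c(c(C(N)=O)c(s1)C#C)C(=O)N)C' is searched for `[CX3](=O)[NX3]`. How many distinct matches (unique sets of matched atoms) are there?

2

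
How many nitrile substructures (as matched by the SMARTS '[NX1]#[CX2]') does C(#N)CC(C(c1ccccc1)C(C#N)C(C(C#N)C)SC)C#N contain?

[NX1]#[CX2] is the SMARTS for a nitrile: a nitrogen triple-bonded to a two-connected carbon.
The molecule carries 4 separate instances of a nitrile (-C#N) meeting every constraint; each maps to a distinct set of atoms, giving 4 matches.

4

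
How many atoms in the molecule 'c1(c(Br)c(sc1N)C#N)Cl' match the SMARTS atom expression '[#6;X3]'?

The query [#6;X3] means: any carbon (aromatic or not) with three total connections.
Check the 10 heavy atoms by environment: 1× s (aromatic, X2) → no; 4× c (aromatic, X3) → match; 1× C (X2) → no; 1× N (X1) → no; 1× Br (X1) → no; 1× N (X3) → no; 1× Cl (X1) → no.
That gives 4 matching atoms.

4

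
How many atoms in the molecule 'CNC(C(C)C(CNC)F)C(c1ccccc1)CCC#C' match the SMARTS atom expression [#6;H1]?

The query [#6;H1] means: any carbon bearing exactly one hydrogen.
Check the 21 heavy atoms by environment: 3× C (H2) → no; 5× C (H1) → match; 2× N (H1) → no; 3× C (H3) → no; 1× c (aromatic, H0) → no; 5× c (aromatic, H1) → match; 1× F (H0) → no; 1× C (H0) → no.
Summing the matching environments: 5 + 5 = 10 matching atoms.

10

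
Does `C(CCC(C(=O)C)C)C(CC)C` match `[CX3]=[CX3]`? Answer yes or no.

No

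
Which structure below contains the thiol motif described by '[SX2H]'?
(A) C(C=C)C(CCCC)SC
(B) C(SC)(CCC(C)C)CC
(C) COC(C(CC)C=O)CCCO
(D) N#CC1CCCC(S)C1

D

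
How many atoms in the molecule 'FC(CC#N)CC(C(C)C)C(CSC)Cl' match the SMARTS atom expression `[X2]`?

2

Check the 15 heavy atoms by environment: 10× C (X4) → no; 1× Cl (X1) → no; 1× C (X2) → match; 1× N (X1) → no; 1× F (X1) → no; 1× S (X2) → match.
Summing the matching environments: 1 + 1 = 2 matching atoms.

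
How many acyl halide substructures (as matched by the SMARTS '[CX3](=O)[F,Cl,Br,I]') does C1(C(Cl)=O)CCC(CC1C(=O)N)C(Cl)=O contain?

2

[CX3](=O)[F,Cl,Br,I] is the SMARTS for an acyl halide: a carbonyl carbon bonded to a halogen.
The molecule carries 2 separate instances of an acyl chloride (-C(=O)Cl) meeting every constraint; each maps to a distinct set of atoms, giving 2 matches.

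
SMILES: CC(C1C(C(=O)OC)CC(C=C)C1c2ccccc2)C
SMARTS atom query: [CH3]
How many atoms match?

The query [CH3] means: aliphatic carbon with exactly three hydrogens.
Check the 20 heavy atoms by environment: 6× C (H1) → no; 2× C (H2) → no; 3× C (H3) → match; 1× c (aromatic, H0) → no; 5× c (aromatic, H1) → no; 1× C (H0) → no; 2× O (H0) → no.
That gives 3 matching atoms.

3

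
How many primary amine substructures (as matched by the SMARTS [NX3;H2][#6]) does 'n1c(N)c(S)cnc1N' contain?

2

[NX3;H2][#6] is the SMARTS for a primary amine: a trivalent nitrogen with two H attached to carbon.
The molecule carries 2 separate instances of a primary amino group (-NH2) meeting every constraint; each maps to a distinct set of atoms, giving 2 matches.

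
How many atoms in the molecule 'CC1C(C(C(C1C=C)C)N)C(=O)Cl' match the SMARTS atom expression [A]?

13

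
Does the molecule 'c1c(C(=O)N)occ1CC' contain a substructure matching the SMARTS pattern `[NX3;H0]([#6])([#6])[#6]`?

No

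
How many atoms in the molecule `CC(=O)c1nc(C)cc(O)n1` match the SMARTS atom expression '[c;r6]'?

4

Check the 11 heavy atoms by environment: 2× n (aromatic, in 6-ring) → no; 4× c (aromatic, in 6-ring) → match; 3× C (acyclic) → no; 2× O (acyclic) → no.
That gives 4 matching atoms.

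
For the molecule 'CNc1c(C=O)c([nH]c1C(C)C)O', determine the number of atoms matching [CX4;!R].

4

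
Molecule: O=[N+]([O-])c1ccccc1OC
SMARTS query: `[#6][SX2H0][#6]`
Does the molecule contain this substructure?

No

The pattern [#6][SX2H0][#6] describes an aliphatic sulfur bridging two carbons with no H on the sulfur — a thioether.
The closest candidate here is a methoxy ether (-OCH3), but the bridging atom is O, not S. No other fragment satisfies the full query, so there is no match.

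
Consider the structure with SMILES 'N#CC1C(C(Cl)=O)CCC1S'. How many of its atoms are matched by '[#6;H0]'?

The query [#6;H0] means: any carbon with no attached hydrogen.
Check the 11 heavy atoms by environment: 3× C (H1) → no; 2× C (H2) → no; 1× S (H1) → no; 2× C (H0) → match; 1× O (H0) → no; 1× Cl (H0) → no; 1× N (H0) → no.
That gives 2 matching atoms.

2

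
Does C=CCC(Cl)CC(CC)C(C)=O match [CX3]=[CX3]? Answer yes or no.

Yes

The pattern [CX3]=[CX3] describes a non-aromatic C=C double bond between two sp2 carbons — an alkene.
The molecule carries a vinyl group (-CH=CH2), whose atoms satisfy every constraint of the query, so the pattern matches.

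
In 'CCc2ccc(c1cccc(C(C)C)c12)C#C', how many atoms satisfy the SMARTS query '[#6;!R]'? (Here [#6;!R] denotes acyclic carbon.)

The query [#6;!R] means: carbon not in any ring.
Check the 17 heavy atoms by environment: 10× c (aromatic, in 6-ring) → no; 7× C (acyclic) → match.
That gives 7 matching atoms.

7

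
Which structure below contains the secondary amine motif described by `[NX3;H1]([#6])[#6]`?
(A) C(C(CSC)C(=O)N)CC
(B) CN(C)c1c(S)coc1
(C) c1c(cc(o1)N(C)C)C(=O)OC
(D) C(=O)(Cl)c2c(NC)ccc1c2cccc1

D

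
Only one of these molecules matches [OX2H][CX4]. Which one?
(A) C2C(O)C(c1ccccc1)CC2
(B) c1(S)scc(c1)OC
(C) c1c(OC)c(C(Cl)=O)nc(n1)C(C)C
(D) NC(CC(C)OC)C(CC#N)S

A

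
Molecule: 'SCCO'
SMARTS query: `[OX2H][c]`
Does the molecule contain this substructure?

The pattern [OX2H][c] describes a hydroxyl oxygen attached to an aromatic carbon — a phenol.
The closest candidate here is a hydroxyl group (-OH), but the -OH is on an aliphatic carbon, not an aromatic c. No other fragment satisfies the full query, so there is no match.

No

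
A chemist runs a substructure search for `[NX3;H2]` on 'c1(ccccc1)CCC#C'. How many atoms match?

0

The query [NX3;H2] means: aliphatic N with 3 total connections, two of them H — an -NH2 nitrogen (amine or amide).
Check the 10 heavy atoms by environment: 2× C (H2, X4) → no; 1× c (aromatic, H0, X3) → no; 5× c (aromatic, H1, X3) → no; 1× C (H0, X2) → no; 1× C (H1, X2) → no.
No environment satisfies the query, so 0 matching atoms.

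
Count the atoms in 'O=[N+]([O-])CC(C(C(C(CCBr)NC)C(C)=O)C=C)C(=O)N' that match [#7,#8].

The query [#7,#8] means: nitrogen or oxygen (comma = OR).
Check the 21 heavy atoms by environment: 13× C → no; 1× Br → no; 3× O → match; 1× N (charge +1) → match; 1× O (charge -1) → match; 2× N → match.
Summing the matching environments: 3 + 1 + 1 + 2 = 7 matching atoms.

7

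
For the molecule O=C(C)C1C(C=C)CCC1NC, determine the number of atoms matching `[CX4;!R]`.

2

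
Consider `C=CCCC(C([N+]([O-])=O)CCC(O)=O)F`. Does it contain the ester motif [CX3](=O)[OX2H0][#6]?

No

The pattern [CX3](=O)[OX2H0][#6] describes a carbonyl carbon bonded to an oxygen that is itself bonded to carbon (no H on that O) — an ester.
The closest candidate here is a carboxylic acid group (-C(=O)OH), but the singly-bonded O carries H (OX2H1, not H0). No other fragment satisfies the full query, so there is no match.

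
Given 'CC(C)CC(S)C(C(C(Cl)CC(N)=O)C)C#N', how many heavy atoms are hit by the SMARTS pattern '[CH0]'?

The query [CH0] means: aliphatic carbon with no attached hydrogen.
Check the 17 heavy atoms by environment: 2× C (H2) → no; 5× C (H1) → no; 1× S (H1) → no; 1× Cl (H0) → no; 3× C (H3) → no; 2× C (H0) → match; 1× N (H0) → no; 1× O (H0) → no; 1× N (H2) → no.
That gives 2 matching atoms.

2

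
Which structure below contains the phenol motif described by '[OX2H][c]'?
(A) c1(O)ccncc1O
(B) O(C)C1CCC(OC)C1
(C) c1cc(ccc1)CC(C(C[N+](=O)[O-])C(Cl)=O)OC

A

[OX2H][c] describes a hydroxyl oxygen attached to an aromatic carbon (a phenol).
(A) contains a hydroxyl group (-OH), which satisfies every atom and bond constraint.
(B) has a methoxy ether (-OCH3) but the oxygen has H0, not H1.
(C) has a methoxy ether (-OCH3) but the oxygen has H0, not H1.
So the answer is (A).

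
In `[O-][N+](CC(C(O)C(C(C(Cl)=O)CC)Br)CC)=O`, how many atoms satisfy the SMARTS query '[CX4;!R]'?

9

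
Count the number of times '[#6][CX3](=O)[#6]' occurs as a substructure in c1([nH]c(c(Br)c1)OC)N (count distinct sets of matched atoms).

0

[#6][CX3](=O)[#6] is the SMARTS for a ketone: a carbonyl carbon (no H) flanked by two carbons.
No fragment in the molecule satisfies every constraint, giving 0 matches.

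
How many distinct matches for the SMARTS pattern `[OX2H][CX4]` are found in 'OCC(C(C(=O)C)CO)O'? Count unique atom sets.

3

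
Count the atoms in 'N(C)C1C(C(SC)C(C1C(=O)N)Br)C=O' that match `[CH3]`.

The query [CH3] means: aliphatic carbon with exactly three hydrogens.
Check the 15 heavy atoms by environment: 6× C (H1) → no; 2× O (H0) → no; 1× Br (H0) → no; 1× S (H0) → no; 2× C (H3) → match; 1× N (H1) → no; 1× C (H0) → no; 1× N (H2) → no.
That gives 2 matching atoms.

2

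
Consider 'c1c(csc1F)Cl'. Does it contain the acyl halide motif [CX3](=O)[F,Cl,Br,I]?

The pattern [CX3](=O)[F,Cl,Br,I] describes a carbonyl carbon bonded to a halogen — an acyl halide.
The closest candidate here is a chloro substituent, but the Cl is not on a carbonyl carbon. No other fragment satisfies the full query, so there is no match.

No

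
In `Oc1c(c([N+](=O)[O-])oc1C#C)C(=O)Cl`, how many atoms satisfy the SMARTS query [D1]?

6

The query [D1] means: atom with exactly one heavy-atom neighbour (degree 1).
Check the 14 heavy atoms by environment: 1× o (aromatic, D2) → no; 4× c (aromatic, D3) → no; 1× N (charge +1, D3) → no; 1× O (charge -1, D1) → match; 3× O (D1) → match; 1× C (D3) → no; 1× Cl (D1) → match; 1× C (D2) → no; 1× C (D1) → match.
Summing the matching environments: 1 + 3 + 1 + 1 = 6 matching atoms.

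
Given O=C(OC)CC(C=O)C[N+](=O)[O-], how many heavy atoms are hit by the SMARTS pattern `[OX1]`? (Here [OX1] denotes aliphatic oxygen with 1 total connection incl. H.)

4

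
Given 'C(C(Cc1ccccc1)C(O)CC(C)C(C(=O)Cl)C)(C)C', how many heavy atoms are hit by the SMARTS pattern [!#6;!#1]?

3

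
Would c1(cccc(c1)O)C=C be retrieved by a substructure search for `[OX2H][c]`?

Yes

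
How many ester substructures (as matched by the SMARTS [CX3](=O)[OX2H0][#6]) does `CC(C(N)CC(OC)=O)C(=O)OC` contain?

[CX3](=O)[OX2H0][#6] is the SMARTS for an ester: a carbonyl carbon bonded to an oxygen that is itself bonded to carbon (no H on that O).
The molecule carries 2 separate instances of a methyl-ester group (-C(=O)OCH3) meeting every constraint; each maps to a distinct set of atoms, giving 2 matches.

2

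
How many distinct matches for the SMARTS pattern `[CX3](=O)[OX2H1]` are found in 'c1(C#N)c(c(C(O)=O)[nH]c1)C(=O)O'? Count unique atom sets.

2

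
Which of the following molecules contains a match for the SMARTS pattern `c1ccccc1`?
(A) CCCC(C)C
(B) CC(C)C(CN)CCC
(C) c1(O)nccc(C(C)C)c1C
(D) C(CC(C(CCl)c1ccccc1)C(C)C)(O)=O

c1ccccc1 describes six aromatic carbons in a ring (a benzene ring).
(A) has a methyl group (-CH3) but no six-membered all-carbon aromatic ring is present.
(B) has a methyl group (-CH3) but no six-membered all-carbon aromatic ring is present.
(C) has a methyl group (-CH3) but no six-membered all-carbon aromatic ring is present.
(D) contains a phenyl ring, which satisfies every atom and bond constraint.
So the answer is (D).

D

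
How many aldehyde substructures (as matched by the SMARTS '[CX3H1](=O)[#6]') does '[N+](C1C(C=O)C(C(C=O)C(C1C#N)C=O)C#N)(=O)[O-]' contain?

3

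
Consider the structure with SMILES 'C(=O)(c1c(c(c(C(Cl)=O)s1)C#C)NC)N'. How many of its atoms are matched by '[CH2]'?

0

The query [CH2] means: aliphatic carbon with exactly two hydrogens.
Check the 15 heavy atoms by environment: 1× s (aromatic, H0) → no; 4× c (aromatic, H0) → no; 3× C (H0) → no; 2× O (H0) → no; 1× Cl (H0) → no; 1× C (H1) → no; 1× N (H2) → no; 1× N (H1) → no; 1× C (H3) → no.
No environment satisfies the query, so 0 matching atoms.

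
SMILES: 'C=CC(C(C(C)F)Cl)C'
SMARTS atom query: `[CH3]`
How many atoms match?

Check the 9 heavy atoms by environment: 2× C (H3) → match; 4× C (H1) → no; 1× C (H2) → no; 1× F (H0) → no; 1× Cl (H0) → no.
That gives 2 matching atoms.

2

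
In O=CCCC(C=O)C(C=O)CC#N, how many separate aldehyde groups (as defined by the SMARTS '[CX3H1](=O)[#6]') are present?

3

[CX3H1](=O)[#6] is the SMARTS for an aldehyde: an sp2 carbon with one H, double-bonded to O and single-bonded to carbon.
The molecule carries 3 separate instances of an aldehyde (-CHO) meeting every constraint; each maps to a distinct set of atoms, giving 3 matches.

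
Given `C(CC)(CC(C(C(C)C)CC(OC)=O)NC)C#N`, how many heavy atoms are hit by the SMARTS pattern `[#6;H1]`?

4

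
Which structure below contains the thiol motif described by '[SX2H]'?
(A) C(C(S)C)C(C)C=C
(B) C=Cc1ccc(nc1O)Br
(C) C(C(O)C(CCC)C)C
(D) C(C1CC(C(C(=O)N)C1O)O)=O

[SX2H] describes an aliphatic sulfur with two connections, one being H (a thiol).
(A) contains a thiol (-SH), which satisfies every atom and bond constraint.
(B) has a hydroxyl group (-OH) but it is an -OH, not an -SH.
(C) has a hydroxyl group (-OH) but it is an -OH, not an -SH.
(D) has a hydroxyl group (-OH) but it is an -OH, not an -SH.
So the answer is (A).

A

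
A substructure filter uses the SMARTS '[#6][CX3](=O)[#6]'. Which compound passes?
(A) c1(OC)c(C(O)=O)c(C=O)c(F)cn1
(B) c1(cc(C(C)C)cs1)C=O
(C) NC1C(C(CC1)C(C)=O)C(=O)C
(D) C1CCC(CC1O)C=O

C

[#6][CX3](=O)[#6] describes a carbonyl carbon (no H) flanked by two carbons (a ketone).
(A) has an aldehyde (-CHO) but the carbonyl carbon has H1, so it is not flanked by two carbons.
(B) has an aldehyde (-CHO) but the carbonyl carbon has H1, so it is not flanked by two carbons.
(C) contains an acetyl/ketone group (-C(=O)CH3), which satisfies every atom and bond constraint.
(D) has an aldehyde (-CHO) but the carbonyl carbon has H1, so it is not flanked by two carbons.
So the answer is (C).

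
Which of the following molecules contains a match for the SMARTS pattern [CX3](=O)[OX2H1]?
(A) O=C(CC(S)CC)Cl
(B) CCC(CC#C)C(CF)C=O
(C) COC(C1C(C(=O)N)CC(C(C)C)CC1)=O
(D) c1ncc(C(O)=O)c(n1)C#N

D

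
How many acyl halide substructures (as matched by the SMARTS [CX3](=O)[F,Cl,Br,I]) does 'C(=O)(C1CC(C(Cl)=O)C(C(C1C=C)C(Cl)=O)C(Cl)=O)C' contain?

3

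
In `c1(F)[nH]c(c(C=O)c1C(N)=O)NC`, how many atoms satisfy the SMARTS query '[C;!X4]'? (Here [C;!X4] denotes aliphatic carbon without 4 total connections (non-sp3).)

The query [C;!X4] means: aliphatic carbon that does not have four total connections.
Check the 13 heavy atoms by environment: 1× n (aromatic, X3) → no; 4× c (aromatic, X3) → no; 2× C (X3) → match; 2× O (X1) → no; 2× N (X3) → no; 1× C (X4) → no; 1× F (X1) → no.
That gives 2 matching atoms.

2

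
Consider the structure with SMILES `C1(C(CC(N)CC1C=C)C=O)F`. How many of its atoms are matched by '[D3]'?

The query [D3] means: atom with exactly three heavy-atom neighbours.
Check the 12 heavy atoms by environment: 4× C (D3) → match; 4× C (D2) → no; 1× F (D1) → no; 1× N (D1) → no; 1× C (D1) → no; 1× O (D1) → no.
That gives 4 matching atoms.

4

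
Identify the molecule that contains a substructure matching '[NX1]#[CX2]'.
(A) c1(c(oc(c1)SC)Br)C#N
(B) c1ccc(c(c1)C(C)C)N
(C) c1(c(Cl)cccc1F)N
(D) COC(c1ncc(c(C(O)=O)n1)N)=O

A

[NX1]#[CX2] describes a nitrogen triple-bonded to a two-connected carbon (a nitrile).
(A) contains a nitrile (-C#N), which satisfies every atom and bond constraint.
(B) has a primary amino group (-NH2) but the nitrogen is NX3 (three connections), not NX1 triple-bonded.
(C) has a primary amino group (-NH2) but the nitrogen is NX3 (three connections), not NX1 triple-bonded.
(D) has a primary amino group (-NH2) but the nitrogen is NX3 (three connections), not NX1 triple-bonded.
So the answer is (A).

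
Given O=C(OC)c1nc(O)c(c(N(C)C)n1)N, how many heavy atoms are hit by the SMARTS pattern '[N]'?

2

The query [N] means: uppercase N matches aliphatic (non-aromatic) nitrogen only.
Check the 15 heavy atoms by environment: 2× n (aromatic) → no; 4× c (aromatic) → no; 2× N → match; 4× C → no; 3× O → no.
That gives 2 matching atoms.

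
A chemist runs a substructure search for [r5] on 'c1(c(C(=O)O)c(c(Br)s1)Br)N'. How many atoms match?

5

The query [r5] means: r5 matches atoms in a five-membered ring.
Check the 11 heavy atoms by environment: 1× s (aromatic, in 5-ring) → match; 4× c (aromatic, in 5-ring) → match; 1× C (acyclic) → no; 2× O (acyclic) → no; 2× Br (acyclic) → no; 1× N (acyclic) → no.
Summing the matching environments: 1 + 4 = 5 matching atoms.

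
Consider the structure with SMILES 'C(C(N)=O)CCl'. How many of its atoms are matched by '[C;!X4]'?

1

Check the 6 heavy atoms by environment: 2× C (X4) → no; 1× C (X3) → match; 1× O (X1) → no; 1× N (X3) → no; 1× Cl (X1) → no.
That gives 1 matching atom.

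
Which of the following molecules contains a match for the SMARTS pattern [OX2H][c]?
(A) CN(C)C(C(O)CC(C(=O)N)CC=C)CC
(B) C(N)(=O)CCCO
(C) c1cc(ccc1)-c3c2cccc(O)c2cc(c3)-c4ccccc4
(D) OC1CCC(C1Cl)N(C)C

[OX2H][c] describes a hydroxyl oxygen attached to an aromatic carbon (a phenol).
(A) has a hydroxyl group (-OH) but the -OH is on an aliphatic carbon, not an aromatic c.
(B) has a hydroxyl group (-OH) but the -OH is on an aliphatic carbon, not an aromatic c.
(C) contains a hydroxyl group (-OH), which satisfies every atom and bond constraint.
(D) has a hydroxyl group (-OH) but the -OH is on an aliphatic carbon, not an aromatic c.
So the answer is (C).

C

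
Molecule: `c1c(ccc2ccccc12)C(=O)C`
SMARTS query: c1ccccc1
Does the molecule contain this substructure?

Yes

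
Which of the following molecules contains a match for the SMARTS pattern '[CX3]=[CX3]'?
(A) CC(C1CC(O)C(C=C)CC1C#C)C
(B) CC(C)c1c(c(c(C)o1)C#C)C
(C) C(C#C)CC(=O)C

[CX3]=[CX3] describes a non-aromatic C=C double bond between two sp2 carbons (an alkene).
(A) contains a vinyl group (-CH=CH2), which satisfies every atom and bond constraint.
(B) has an ethynyl group (-C#CH) but the C-C bond is a triple bond, not a double bond.
(C) has an ethynyl group (-C#CH) but the C-C bond is a triple bond, not a double bond.
So the answer is (A).

A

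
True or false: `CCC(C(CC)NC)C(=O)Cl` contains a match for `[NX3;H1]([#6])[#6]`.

True

The pattern [NX3;H1]([#6])[#6] describes a trivalent nitrogen with one H, bonded to two carbons — a secondary amine.
The molecule carries an N-methylamino group (-NHCH3), whose atoms satisfy every constraint of the query, so the pattern matches.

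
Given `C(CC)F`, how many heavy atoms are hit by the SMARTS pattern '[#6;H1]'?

0

The query [#6;H1] means: any carbon bearing exactly one hydrogen.
Check the 4 heavy atoms by environment: 2× C (H2) → no; 1× C (H3) → no; 1× F (H0) → no.
No environment satisfies the query, so 0 matching atoms.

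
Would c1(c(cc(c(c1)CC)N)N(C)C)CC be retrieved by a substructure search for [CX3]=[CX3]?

The pattern [CX3]=[CX3] describes a non-aromatic C=C double bond between two sp2 carbons — an alkene.
The closest candidate here is an ethyl group (-CH2CH3), but its C-C bond is a single bond between CX4 carbons, not CX3=CX3. No other fragment satisfies the full query, so there is no match.

No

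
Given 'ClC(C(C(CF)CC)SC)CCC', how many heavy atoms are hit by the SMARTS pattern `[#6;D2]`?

4

Check the 13 heavy atoms by environment: 4× C (D2) → match; 3× C (D3) → no; 3× C (D1) → no; 1× S (D2) → no; 1× F (D1) → no; 1× Cl (D1) → no.
That gives 4 matching atoms.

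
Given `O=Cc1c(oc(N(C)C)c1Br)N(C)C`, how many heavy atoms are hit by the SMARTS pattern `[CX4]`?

4

The query [CX4] means: C with X4: aliphatic carbon with exactly 4 total connections (bonds + H).
Check the 14 heavy atoms by environment: 1× o (aromatic, X2) → no; 4× c (aromatic, X3) → no; 2× N (X3) → no; 4× C (X4) → match; 1× C (X3) → no; 1× O (X1) → no; 1× Br (X1) → no.
That gives 4 matching atoms.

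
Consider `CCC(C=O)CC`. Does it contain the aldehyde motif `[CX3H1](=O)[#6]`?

Yes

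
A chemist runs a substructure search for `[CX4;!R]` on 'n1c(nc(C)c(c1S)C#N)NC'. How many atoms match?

Check the 12 heavy atoms by environment: 2× n (aromatic, X2, in 6-ring) → no; 4× c (aromatic, X3, in 6-ring) → no; 1× C (X2, acyclic) → no; 1× N (X1, acyclic) → no; 1× S (X2, acyclic) → no; 2× C (X4, acyclic) → match; 1× N (X3, acyclic) → no.
That gives 2 matching atoms.

2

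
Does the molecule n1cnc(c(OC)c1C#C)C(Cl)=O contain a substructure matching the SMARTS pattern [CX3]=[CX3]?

The pattern [CX3]=[CX3] describes a non-aromatic C=C double bond between two sp2 carbons — an alkene.
The closest candidate here is an ethynyl group (-C#CH), but the C-C bond is a triple bond, not a double bond. No other fragment satisfies the full query, so there is no match.

No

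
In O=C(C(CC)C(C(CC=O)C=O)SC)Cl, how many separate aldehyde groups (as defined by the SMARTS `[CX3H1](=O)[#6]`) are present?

2

[CX3H1](=O)[#6] is the SMARTS for an aldehyde: an sp2 carbon with one H, double-bonded to O and single-bonded to carbon.
The molecule carries 2 separate instances of an aldehyde (-CHO) meeting every constraint; each maps to a distinct set of atoms, giving 2 matches.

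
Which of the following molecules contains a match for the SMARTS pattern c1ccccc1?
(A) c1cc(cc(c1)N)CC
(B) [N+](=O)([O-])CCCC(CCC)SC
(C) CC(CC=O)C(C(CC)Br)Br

A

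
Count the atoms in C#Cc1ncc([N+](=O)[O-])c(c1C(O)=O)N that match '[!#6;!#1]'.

The query [!#6;!#1] means: not carbon and not hydrogen — any heteroatom.
Check the 15 heavy atoms by environment: 1× n (aromatic) → match; 5× c (aromatic) → no; 1× N (charge +1) → match; 1× O (charge -1) → match; 3× O → match; 1× N → match; 3× C → no.
Summing the matching environments: 1 + 1 + 1 + 3 + 1 = 7 matching atoms.

7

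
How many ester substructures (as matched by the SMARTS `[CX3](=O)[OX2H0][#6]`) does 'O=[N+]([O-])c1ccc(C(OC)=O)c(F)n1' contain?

1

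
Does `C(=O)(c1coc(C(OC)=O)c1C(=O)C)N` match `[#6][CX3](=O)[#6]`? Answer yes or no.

Yes

The pattern [#6][CX3](=O)[#6] describes a carbonyl carbon (no H) flanked by two carbons — a ketone.
The molecule carries an acetyl/ketone group (-C(=O)CH3), whose atoms satisfy every constraint of the query, so the pattern matches.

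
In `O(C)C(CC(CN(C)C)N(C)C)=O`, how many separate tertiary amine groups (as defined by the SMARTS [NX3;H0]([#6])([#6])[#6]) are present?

2

[NX3;H0]([#6])([#6])[#6] is the SMARTS for a tertiary amine: a trivalent nitrogen with no H, bonded to three carbons.
The molecule carries 2 separate instances of a dimethylamino group (-N(CH3)2) meeting every constraint; each maps to a distinct set of atoms, giving 2 matches.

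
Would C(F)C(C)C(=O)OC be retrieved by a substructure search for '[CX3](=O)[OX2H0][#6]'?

The pattern [CX3](=O)[OX2H0][#6] describes a carbonyl carbon bonded to an oxygen that is itself bonded to carbon (no H on that O) — an ester.
The molecule carries a methyl-ester group (-C(=O)OCH3), whose atoms satisfy every constraint of the query, so the pattern matches.

Yes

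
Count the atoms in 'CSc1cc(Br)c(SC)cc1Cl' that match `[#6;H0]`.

The query [#6;H0] means: any carbon with no attached hydrogen.
Check the 12 heavy atoms by environment: 2× c (aromatic, H1) → no; 4× c (aromatic, H0) → match; 2× S (H0) → no; 2× C (H3) → no; 1× Br (H0) → no; 1× Cl (H0) → no.
That gives 4 matching atoms.

4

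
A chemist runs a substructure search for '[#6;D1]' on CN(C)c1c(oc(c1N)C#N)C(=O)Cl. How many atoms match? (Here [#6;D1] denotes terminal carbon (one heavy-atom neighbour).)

The query [#6;D1] means: carbon bonded to exactly one heavy atom.
Check the 14 heavy atoms by environment: 1× o (aromatic, D2) → no; 4× c (aromatic, D3) → no; 1× C (D2) → no; 2× N (D1) → no; 1× C (D3) → no; 1× O (D1) → no; 1× Cl (D1) → no; 1× N (D3) → no; 2× C (D1) → match.
That gives 2 matching atoms.

2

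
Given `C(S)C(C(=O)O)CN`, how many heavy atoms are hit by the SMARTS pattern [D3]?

The query [D3] means: atom with exactly three heavy-atom neighbours.
Check the 8 heavy atoms by environment: 2× C (D2) → no; 2× C (D3) → match; 2× O (D1) → no; 1× N (D1) → no; 1× S (D1) → no.
That gives 2 matching atoms.

2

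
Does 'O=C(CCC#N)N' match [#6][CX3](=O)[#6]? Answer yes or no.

No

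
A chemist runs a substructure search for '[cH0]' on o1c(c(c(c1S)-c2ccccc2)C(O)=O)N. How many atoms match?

5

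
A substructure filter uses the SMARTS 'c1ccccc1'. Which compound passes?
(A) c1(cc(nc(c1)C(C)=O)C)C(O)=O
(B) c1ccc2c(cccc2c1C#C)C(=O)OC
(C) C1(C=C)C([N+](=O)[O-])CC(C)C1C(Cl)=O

B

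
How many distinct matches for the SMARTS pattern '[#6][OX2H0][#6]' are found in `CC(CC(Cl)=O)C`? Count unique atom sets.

0

[#6][OX2H0][#6] is the SMARTS for an ether: an aliphatic oxygen bridging two carbons with no H on the oxygen.
No fragment in the molecule satisfies every constraint, giving 0 matches.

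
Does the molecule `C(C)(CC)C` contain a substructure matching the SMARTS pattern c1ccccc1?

No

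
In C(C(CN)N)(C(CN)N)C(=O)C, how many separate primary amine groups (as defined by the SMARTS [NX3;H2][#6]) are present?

[NX3;H2][#6] is the SMARTS for a primary amine: a trivalent nitrogen with two H attached to carbon.
The molecule carries 4 separate instances of a primary amino group (-NH2) meeting every constraint; each maps to a distinct set of atoms, giving 4 matches.

4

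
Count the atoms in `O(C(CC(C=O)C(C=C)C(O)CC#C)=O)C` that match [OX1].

2

The query [OX1] means: aliphatic oxygen with one total connection — typically a carbonyl =O or an oxide.
Check the 16 heavy atoms by environment: 6× C (X4) → no; 2× O (X2) → no; 4× C (X3) → no; 2× O (X1) → match; 2× C (X2) → no.
That gives 2 matching atoms.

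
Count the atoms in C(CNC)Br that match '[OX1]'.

The query [OX1] means: aliphatic oxygen with one total connection — typically a carbonyl =O or an oxide.
Check the 5 heavy atoms by environment: 3× C (X4) → no; 1× N (X3) → no; 1× Br (X1) → no.
No environment satisfies the query, so 0 matching atoms.

0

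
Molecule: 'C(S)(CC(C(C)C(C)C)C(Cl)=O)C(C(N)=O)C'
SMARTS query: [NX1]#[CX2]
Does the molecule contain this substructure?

The pattern [NX1]#[CX2] describes a nitrogen triple-bonded to a two-connected carbon — a nitrile.
The closest candidate here is a primary amide (-C(=O)NH2), but the nitrogen is NX3, not NX1. No other fragment satisfies the full query, so there is no match.

No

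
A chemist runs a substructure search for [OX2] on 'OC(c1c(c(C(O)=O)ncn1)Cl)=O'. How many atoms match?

The query [OX2] means: aliphatic oxygen with two total connections — ether, hydroxyl, or ester single-bond O.
Check the 13 heavy atoms by environment: 2× n (aromatic, X2) → no; 4× c (aromatic, X3) → no; 2× C (X3) → no; 2× O (X1) → no; 2× O (X2) → match; 1× Cl (X1) → no.
That gives 2 matching atoms.

2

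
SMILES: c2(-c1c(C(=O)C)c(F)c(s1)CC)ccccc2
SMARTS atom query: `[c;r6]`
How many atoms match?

The query [c;r6] means: aromatic carbon that belongs to a six-membered ring.
Check the 17 heavy atoms by environment: 1× s (aromatic, in 5-ring) → no; 4× c (aromatic, in 5-ring) → no; 4× C (acyclic) → no; 6× c (aromatic, in 6-ring) → match; 1× F (acyclic) → no; 1× O (acyclic) → no.
That gives 6 matching atoms.

6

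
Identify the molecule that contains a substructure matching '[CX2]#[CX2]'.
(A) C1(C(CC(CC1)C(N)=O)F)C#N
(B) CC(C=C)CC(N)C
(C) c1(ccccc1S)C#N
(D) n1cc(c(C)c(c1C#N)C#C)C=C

D

[CX2]#[CX2] describes a carbon-carbon triple bond (an alkyne).
(A) has a nitrile (-C#N) but the triple bond is C#N, not C#C.
(B) has a vinyl group (-CH=CH2) but the C=C is a double bond; both carbons are CX3, not CX2.
(C) has a nitrile (-C#N) but the triple bond is C#N, not C#C.
(D) contains an ethynyl group (-C#CH), which satisfies every atom and bond constraint.
So the answer is (D).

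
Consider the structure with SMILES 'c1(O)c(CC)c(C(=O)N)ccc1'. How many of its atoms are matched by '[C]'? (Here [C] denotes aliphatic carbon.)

3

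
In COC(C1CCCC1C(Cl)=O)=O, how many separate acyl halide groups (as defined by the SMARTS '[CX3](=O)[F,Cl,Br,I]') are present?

1

[CX3](=O)[F,Cl,Br,I] is the SMARTS for an acyl halide: a carbonyl carbon bonded to a halogen.
Exactly one fragment in the molecule meets all constraints, giving 1 match.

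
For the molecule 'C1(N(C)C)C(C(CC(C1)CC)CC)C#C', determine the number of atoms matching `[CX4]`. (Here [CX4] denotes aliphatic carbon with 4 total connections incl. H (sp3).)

12

The query [CX4] means: C with X4: aliphatic carbon with exactly 4 total connections (bonds + H).
Check the 15 heavy atoms by environment: 12× C (X4) → match; 2× C (X2) → no; 1× N (X3) → no.
That gives 12 matching atoms.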